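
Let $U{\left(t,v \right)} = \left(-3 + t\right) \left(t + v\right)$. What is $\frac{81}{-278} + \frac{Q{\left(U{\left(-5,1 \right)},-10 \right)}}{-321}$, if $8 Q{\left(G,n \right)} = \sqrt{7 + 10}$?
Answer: $- \frac{81}{278} - \frac{\sqrt{17}}{2568} \approx -0.29297$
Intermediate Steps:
$Q{\left(G,n \right)} = \frac{\sqrt{17}}{8}$ ($Q{\left(G,n \right)} = \frac{\sqrt{7 + 10}}{8} = \frac{\sqrt{17}}{8}$)
$\frac{81}{-278} + \frac{Q{\left(U{\left(-5,1 \right)},-10 \right)}}{-321} = \frac{81}{-278} + \frac{\frac{1}{8} \sqrt{17}}{-321} = 81 \left(- \frac{1}{278}\right) + \frac{\sqrt{17}}{8} \left(- \frac{1}{321}\right) = - \frac{81}{278} - \frac{\sqrt{17}}{2568}$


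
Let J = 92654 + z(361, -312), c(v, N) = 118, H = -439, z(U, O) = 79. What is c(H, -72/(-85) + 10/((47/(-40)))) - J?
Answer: -92615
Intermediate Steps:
J = 92733 (J = 92654 + 79 = 92733)
c(H, -72/(-85) + 10/((47/(-40)))) - J = 118 - 1*92733 = 118 - 92733 = -92615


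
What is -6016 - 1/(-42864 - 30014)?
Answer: -438434047/72878 ≈ -6016.0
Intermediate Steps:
-6016 - 1/(-42864 - 30014) = -6016 - 1/(-72878) = -6016 - 1*(-1/72878) = -6016 + 1/72878 = -438434047/72878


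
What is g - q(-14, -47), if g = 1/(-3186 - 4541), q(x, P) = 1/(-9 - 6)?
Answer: 7712/115905 ≈ 0.066537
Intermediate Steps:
q(x, P) = -1/15 (q(x, P) = 1/(-15) = -1/15)
g = -1/7727 (g = 1/(-7727) = -1/7727 ≈ -0.00012942)
g - q(-14, -47) = -1/7727 - 1*(-1/15) = -1/7727 + 1/15 = 7712/115905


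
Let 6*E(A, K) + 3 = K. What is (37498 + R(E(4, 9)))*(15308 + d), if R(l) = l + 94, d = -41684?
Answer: -991552968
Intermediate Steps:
E(A, K) = -½ + K/6
R(l) = 94 + l
(37498 + R(E(4, 9)))*(15308 + d) = (37498 + (94 + (-½ + (⅙)*9)))*(15308 - 41684) = (37498 + (94 + (-½ + 3/2)))*(-26376) = (37498 + (94 + 1))*(-26376) = (37498 + 95)*(-26376) = 37593*(-26376) = -991552968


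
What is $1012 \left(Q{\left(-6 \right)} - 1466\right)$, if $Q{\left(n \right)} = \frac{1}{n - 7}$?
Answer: $- \frac{19287708}{13} \approx -1.4837 \cdot 10^{6}$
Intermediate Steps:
$Q{\left(n \right)} = \frac{1}{-7 + n}$
$1012 \left(Q{\left(-6 \right)} - 1466\right) = 1012 \left(\frac{1}{-7 - 6} - 1466\right) = 1012 \left(\frac{1}{-13} - 1466\right) = 1012 \left(- \frac{1}{13} - 1466\right) = 1012 \left(- \frac{19059}{13}\right) = - \frac{19287708}{13}$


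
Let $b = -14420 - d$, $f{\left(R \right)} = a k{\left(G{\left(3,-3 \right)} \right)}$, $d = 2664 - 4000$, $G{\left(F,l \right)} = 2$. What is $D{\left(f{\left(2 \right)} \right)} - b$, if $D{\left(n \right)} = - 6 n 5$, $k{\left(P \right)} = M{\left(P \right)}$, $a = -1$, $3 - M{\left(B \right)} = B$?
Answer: $13114$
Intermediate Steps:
$M{\left(B \right)} = 3 - B$
$d = -1336$ ($d = 2664 - 4000 = -1336$)
$k{\left(P \right)} = 3 - P$
$f{\left(R \right)} = -1$ ($f{\left(R \right)} = - (3 - 2) = \left(-1\right) 1 = -1$)
$D{\left(n \right)} = - 30 n$
$b = -13084$ ($b = -14420 - -1336 = -14420 + 1336 = -13084$)
$D{\left(f{\left(2 \right)} \right)} - b = \left(-30\right) \left(-1\right) - -13084 = 30 + 13084 = 13114$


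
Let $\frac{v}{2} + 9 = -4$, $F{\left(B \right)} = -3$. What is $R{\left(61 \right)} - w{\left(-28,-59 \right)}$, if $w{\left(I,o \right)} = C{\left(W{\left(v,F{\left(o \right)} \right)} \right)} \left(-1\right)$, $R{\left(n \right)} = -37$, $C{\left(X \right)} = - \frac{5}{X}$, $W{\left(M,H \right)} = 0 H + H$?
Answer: $- \frac{106}{3} \approx -35.333$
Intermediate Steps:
$v = -26$ ($v = -18 + 2 \left(-4\right) = -18 - 8 = -26$)
$W{\left(M,H \right)} = H$ ($W{\left(M,H \right)} = 0 + H = H$)
$w{\left(I,o \right)} = - \frac{5}{3}$ ($w{\left(I,o \right)} = - \frac{5}{-3} \left(-1\right) = \left(-5\right) \left(- \frac{1}{3}\right) \left(-1\right) = \frac{5}{3} \left(-1\right) = - \frac{5}{3}$)
$R{\left(61 \right)} - w{\left(-28,-59 \right)} = -37 - - \frac{5}{3} = -37 + \frac{5}{3} = - \frac{106}{3}$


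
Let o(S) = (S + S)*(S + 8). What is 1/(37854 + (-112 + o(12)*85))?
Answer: 1/78542 ≈ 1.2732e-5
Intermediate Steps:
o(S) = 2*S*(8 + S) (o(S) = (2*S)*(8 + S) = 2*S*(8 + S))
1/(37854 + (-112 + o(12)*85)) = 1/(37854 + (-112 + (2*12*(8 + 12))*85)) = 1/(37854 + (-112 + (2*12*20)*85)) = 1/(37854 + (-112 + 480*85)) = 1/(37854 + (-112 + 40800)) = 1/(37854 + 40688) = 1/78542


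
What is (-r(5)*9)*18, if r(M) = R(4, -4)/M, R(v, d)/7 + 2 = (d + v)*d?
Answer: 2268/5 ≈ 453.60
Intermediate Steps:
R(v, d) = -14 + 7*d*(d + v) (R(v, d) = -14 + 7*((d + v)*d) = -14 + 7*(d*(d + v)) = -14 + 7*d*(d + v))
r(M) = -14/M (r(M) = (-14 + 7*(-4)² + 7*(-4)*4)/M = (-14 + 7*16 - 112)/M = (-14 + 112 - 112)/M = -14/M)
(-r(5)*9)*18 = (-(-14)/5*9)*18 = (-1*(-14/5)*9)*18 = ((14/5)*9)*18 = (126/5)*18 = 2268/5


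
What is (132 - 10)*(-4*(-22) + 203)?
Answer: 35502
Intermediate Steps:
(132 - 10)*(-4*(-22) + 203) = 122*(88 + 203) = 122*291 = 35502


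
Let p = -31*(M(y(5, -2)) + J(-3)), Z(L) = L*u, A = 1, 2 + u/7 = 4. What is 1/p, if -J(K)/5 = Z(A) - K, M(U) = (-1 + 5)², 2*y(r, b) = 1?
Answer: 1/2139 ≈ 0.00046751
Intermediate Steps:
u = 14 (u = -14 + 7*4 = -14 + 28 = 14)
y(r, b) = ½ (y(r, b) = (½)*1 = ½)
M(U) = 16 (M(U) = 4² = 16)
Z(L) = 14*L (Z(L) = L*14 = 14*L)
J(K) = -70 + 5*K (J(K) = -5*(14*1 - K) = -5*(14 - K) = -70 + 5*K)
p = 2139 (p = -31*(16 + (-70 + 5*(-3))) = -31*(16 + (-70 - 15)) = -31*(16 - 85) = -31*(-69) = 2139)
1/p = 1/2139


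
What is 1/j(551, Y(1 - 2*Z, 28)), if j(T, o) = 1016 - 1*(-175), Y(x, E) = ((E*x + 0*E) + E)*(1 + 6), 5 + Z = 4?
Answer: 1/1191 ≈ 0.00083963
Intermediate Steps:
Z = -1 (Z = -5 + 4 = -1)
Y(x, E) = 7*E + 7*E*x (Y(x, E) = ((E*x + 0) + E)*7 = (E*x + E)*7 = (E + E*x)*7 = 7*E + 7*E*x)
j(T, o) = 1191 (j(T, o) = 1016 + 175 = 1191)
1/j(551, Y(1 - 2*Z, 28)) = 1/1191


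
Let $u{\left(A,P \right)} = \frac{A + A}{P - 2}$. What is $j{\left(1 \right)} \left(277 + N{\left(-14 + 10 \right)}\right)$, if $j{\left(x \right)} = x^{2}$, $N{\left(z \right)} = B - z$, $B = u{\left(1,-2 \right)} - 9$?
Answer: $\frac{543}{2} \approx 271.5$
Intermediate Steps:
$u{\left(A,P \right)} = \frac{2 A}{-2 + P}$
$B = - \frac{19}{2}$ ($B = 2 \cdot 1 \frac{1}{-2 - 2} - 9 = 2 \cdot 1 \frac{1}{-4} - 9 = 2 \cdot 1 \left(- \frac{1}{4}\right) - 9 = - \frac{1}{2} - 9 = - \frac{19}{2} \approx -9.5$)
$N{\left(z \right)} = - \frac{19}{2} - z$
$j{\left(1 \right)} \left(277 + N{\left(-14 + 10 \right)}\right) = 1^{2} \left(277 - \frac{11}{2}\right) = 1 \left(277 - \frac{11}{2}\right) = 1 \cdot \frac{543}{2} = \frac{543}{2}$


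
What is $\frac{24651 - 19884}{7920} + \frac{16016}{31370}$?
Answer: $\frac{9212917}{8281680} \approx 1.1124$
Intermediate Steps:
$\frac{24651 - 19884}{7920} + \frac{16016}{31370} = 4767 \cdot \frac{1}{7920} + 16016 \cdot \frac{1}{31370} = \frac{1589}{2640} + \frac{8008}{15685} = \frac{9212917}{8281680}$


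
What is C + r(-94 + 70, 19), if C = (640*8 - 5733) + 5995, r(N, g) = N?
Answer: 5358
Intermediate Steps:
C = 5382 (C = (5120 - 5733) + 5995 = -613 + 5995 = 5382)
C + r(-94 + 70, 19) = 5382 + (-94 + 70) = 5382 - 24 = 5358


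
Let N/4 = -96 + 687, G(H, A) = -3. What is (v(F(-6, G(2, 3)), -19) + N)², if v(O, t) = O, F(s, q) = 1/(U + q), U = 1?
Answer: 22344529/4 ≈ 5.5861e+6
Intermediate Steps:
F(s, q) = 1/(1 + q)
N = 2364 (N = 4*(-96 + 687) = 4*591 = 2364)
(v(F(-6, G(2, 3)), -19) + N)² = (1/(1 - 3) + 2364)² = (1/(-2) + 2364)² = (-½ + 2364)² = (4727/2)² = 22344529/4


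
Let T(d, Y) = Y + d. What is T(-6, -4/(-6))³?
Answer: -4096/27 ≈ -151.70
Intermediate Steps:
T(-6, -4/(-6))³ = (-4/(-6) - 6)³ = (-4*(-⅙) - 6)³ = (⅔ - 6)³ = (-16/3)³ = -4096/27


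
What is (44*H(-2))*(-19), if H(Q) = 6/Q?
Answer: 2508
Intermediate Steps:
(44*H(-2))*(-19) = (44*(6/(-2)))*(-19) = (44*(6*(-½)))*(-19) = (44*(-3))*(-19) = -132*(-19) = 2508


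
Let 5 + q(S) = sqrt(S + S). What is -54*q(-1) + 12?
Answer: 282 - 54*I*sqrt(2) ≈ 282.0 - 76.368*I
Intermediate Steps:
q(S) = -5 + sqrt(2)*sqrt(S) (q(S) = -5 + sqrt(S + S) = -5 + sqrt(2*S) = -5 + sqrt(2)*sqrt(S))
-54*q(-1) + 12 = -54*(-5 + sqrt(2)*sqrt(-1)) + 12 = -54*(-5 + sqrt(2)*I) + 12 = -54*(-5 + I*sqrt(2)) + 12 = (270 - 54*I*sqrt(2)) + 12 = 282 - 54*I*sqrt(2)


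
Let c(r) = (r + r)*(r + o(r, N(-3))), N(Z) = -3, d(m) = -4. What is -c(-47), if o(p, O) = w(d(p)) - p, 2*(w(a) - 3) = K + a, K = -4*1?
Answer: -94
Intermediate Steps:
K = -4
w(a) = 1 + a/2 (w(a) = 3 + (-4 + a)/2 = 3 + (-2 + a/2) = 1 + a/2)
o(p, O) = -1 - p (o(p, O) = (1 + (1/2)*(-4)) - p = (1 - 2) - p = -1 - p)
c(r) = -2*r (c(r) = (r + r)*(r + (-1 - r)) = (2*r)*(-1) = -2*r)
-c(-47) = -(-2)*(-47) = -1*94 = -94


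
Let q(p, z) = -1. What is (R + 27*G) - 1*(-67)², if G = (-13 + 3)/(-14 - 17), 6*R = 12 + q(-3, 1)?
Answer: -832993/186 ≈ -4478.5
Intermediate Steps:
R = 11/6 (R = (12 - 1)/6 = (⅙)*11 = 11/6 ≈ 1.8333)
G = 10/31 (G = -10/(-31) = -10*(-1/31) = 10/31 ≈ 0.32258)
(R + 27*G) - 1*(-67)² = (11/6 + 27*(10/31)) - 1*(-67)² = (11/6 + 270/31) - 1*4489 = 1961/186 - 4489 = -832993/186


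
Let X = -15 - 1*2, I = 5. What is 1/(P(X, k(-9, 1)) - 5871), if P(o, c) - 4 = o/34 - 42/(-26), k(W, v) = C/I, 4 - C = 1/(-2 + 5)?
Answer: -26/152513 ≈ -0.00017048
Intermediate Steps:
C = 11/3 (C = 4 - 1/(-2 + 5) = 4 - 1/3 = 4 - 1*⅓ = 4 - ⅓ = 11/3 ≈ 3.6667)
k(W, v) = 11/15 (k(W, v) = (11/3)/5 = (11/3)*(⅕) = 11/15)
X = -17 (X = -15 - 2 = -17)
P(o, c) = 73/13 + o/34 (P(o, c) = 4 + (o/34 - 42/(-26)) = 4 + (o*(1/34) - 42*(-1/26)) = 4 + (o/34 + 21/13) = 4 + (21/13 + o/34) = 73/13 + o/34)
1/(P(X, k(-9, 1)) - 5871) = 1/((73/13 + (1/34)*(-17)) - 5871) = 1/((73/13 - ½) - 5871) = 1/(133/26 - 5871) = 1/(-152513/26) = -26/152513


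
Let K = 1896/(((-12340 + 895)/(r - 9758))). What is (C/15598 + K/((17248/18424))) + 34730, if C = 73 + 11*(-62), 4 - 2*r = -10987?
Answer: 422307664323/11901274 ≈ 35484.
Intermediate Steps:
r = 10991/2 (r = 2 - ½*(-10987) = 2 + 10987/2 = 10991/2 ≈ 5495.5)
C = -609 (C = 73 - 682 = -609)
K = 538780/763 (K = 1896/(((-12340 + 895)/(10991/2 - 9758))) = 1896/((-11445/(-8525/2))) = 1896/((-11445*(-2/8525))) = 1896/(4578/1705) = 1896*(1705/4578) = 538780/763 ≈ 706.13)
(C/15598 + K/((17248/18424))) + 34730 = (-609/15598 + 538780/(763*((17248/18424)))) + 34730 = (-609*1/15598 + 538780/(763*((17248*(1/18424))))) + 34730 = (-609/15598 + 538780/(763*(44/47))) + 34730 = (-609/15598 + (538780/763)*(47/44)) + 34730 = (-609/15598 + 575515/763) + 34730 = 8976418303/11901274 + 34730 = 422307664323/11901274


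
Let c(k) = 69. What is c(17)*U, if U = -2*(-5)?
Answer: 690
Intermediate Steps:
U = 10
c(17)*U = 69*10 = 690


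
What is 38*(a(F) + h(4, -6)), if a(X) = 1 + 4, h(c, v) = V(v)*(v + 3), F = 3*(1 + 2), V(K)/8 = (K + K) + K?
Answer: 16606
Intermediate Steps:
V(K) = 24*K (V(K) = 8*((K + K) + K) = 8*(2*K + K) = 8*(3*K) = 24*K)
F = 9 (F = 3*3 = 9)
h(c, v) = 24*v*(3 + v) (h(c, v) = (24*v)*(v + 3) = (24*v)*(3 + v) = 24*v*(3 + v))
a(X) = 5
38*(a(F) + h(4, -6)) = 38*(5 + 24*(-6)*(3 - 6)) = 38*(5 + 24*(-6)*(-3)) = 38*(5 + 432) = 38*437 = 16606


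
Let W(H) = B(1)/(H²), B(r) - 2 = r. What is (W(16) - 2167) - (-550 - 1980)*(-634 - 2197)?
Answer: -1834136829/256 ≈ -7.1646e+6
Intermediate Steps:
B(r) = 2 + r
W(H) = 3/H² (W(H) = (2 + 1)/(H²) = 3/H²)
(W(16) - 2167) - (-550 - 1980)*(-634 - 2197) = (3/16² - 2167) - (-550 - 1980)*(-634 - 2197) = (3*(1/256) - 2167) - (-2530)*(-2831) = (3/256 - 2167) - 1*7162430 = -554749/256 - 7162430 = -1834136829/256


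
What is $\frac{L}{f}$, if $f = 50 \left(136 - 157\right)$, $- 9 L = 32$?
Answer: $\frac{16}{4725} \approx 0.0033862$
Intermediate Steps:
$L = - \frac{32}{9}$ ($L = \left(- \frac{1}{9}\right) 32 = - \frac{32}{9} \approx -3.5556$)
$f = -1050$ ($f = 50 \left(-21\right) = -1050$)
$\frac{L}{f} = - \frac{32}{9 \left(-1050\right)} = \left(- \frac{32}{9}\right) \left(- \frac{1}{1050}\right) = \frac{16}{4725}$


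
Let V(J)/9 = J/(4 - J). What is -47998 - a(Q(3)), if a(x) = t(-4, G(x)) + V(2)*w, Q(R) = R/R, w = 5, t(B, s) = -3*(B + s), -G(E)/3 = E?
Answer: -48064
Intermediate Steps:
G(E) = -3*E
t(B, s) = -3*B - 3*s
V(J) = 9*J/(4 - J) (V(J) = 9*(J/(4 - J)) = 9*J/(4 - J))
Q(R) = 1
a(x) = 57 + 9*x (a(x) = (-3*(-4) - (-9)*x) - 9*2/(-4 + 2)*5 = (12 + 9*x) - 9*2/(-2)*5 = (12 + 9*x) - 9*2*(-1/2)*5 = (12 + 9*x) + 9*5 = (12 + 9*x) + 45 = 57 + 9*x)
-47998 - a(Q(3)) = -47998 - (57 + 9*1) = -47998 - (57 + 9) = -47998 - 1*66 = -47998 - 66 = -48064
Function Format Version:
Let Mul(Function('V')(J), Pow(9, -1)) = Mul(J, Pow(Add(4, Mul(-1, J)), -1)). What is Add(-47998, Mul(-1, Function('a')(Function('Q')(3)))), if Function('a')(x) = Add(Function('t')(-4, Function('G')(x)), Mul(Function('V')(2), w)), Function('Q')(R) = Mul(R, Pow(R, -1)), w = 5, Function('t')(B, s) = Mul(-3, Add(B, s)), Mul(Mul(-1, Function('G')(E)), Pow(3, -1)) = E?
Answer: -48064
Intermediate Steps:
Function('G')(E) = Mul(-3, E)
Function('t')(B, s) = Add(Mul(-3, B), Mul(-3, s))
Function('V')(J) = Mul(9, J, Pow(Add(4, Mul(-1, J)), -1)) (Function('V')(J) = Mul(9, Mul(J, Pow(Add(4, Mul(-1, J)), -1))) = Mul(9, J, Pow(Add(4, Mul(-1, J)), -1)))
Function('Q')(R) = 1
Function('a')(x) = Add(57, Mul(9, x)) (Function('a')(x) = Add(Add(Mul(-3, -4), Mul(-3, Mul(-3, x))), Mul(Mul(-9, 2, Pow(Add(-4, 2), -1)), 5)) = Add(Add(12, Mul(9, x)), Mul(Mul(-9, 2, Pow(-2, -1)), 5)) = Add(Add(12, Mul(9, x)), Mul(Mul(-9, 2, Rational(-1, 2)), 5)) = Add(Add(12, Mul(9, x)), Mul(9, 5)) = Add(Add(12, Mul(9, x)), 45) = Add(57, Mul(9, x)))
Add(-47998, Mul(-1, Function('a')(Function('Q')(3)))) = Add(-47998, Mul(-1, Add(57, Mul(9, 1)))) = Add(-47998, Mul(-1, Add(57, 9))) = Add(-47998, Mul(-1, 66)) = Add(-47998, -66) = -48064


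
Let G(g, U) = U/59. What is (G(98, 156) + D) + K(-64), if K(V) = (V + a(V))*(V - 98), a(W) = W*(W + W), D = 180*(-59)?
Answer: -78313848/59 ≈ -1.3274e+6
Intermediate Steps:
G(g, U) = U/59 (G(g, U) = U*(1/59) = U/59)
D = -10620
a(W) = 2*W² (a(W) = W*(2*W) = 2*W²)
K(V) = (-98 + V)*(V + 2*V²) (K(V) = (V + 2*V²)*(V - 98) = (V + 2*V²)*(-98 + V) = (-98 + V)*(V + 2*V²))
(G(98, 156) + D) + K(-64) = ((1/59)*156 - 10620) - 64*(-98 - 195*(-64) + 2*(-64)²) = (156/59 - 10620) - 64*(-98 + 12480 + 2*4096) = -626424/59 - 64*(-98 + 12480 + 8192) = -626424/59 - 64*20574 = -626424/59 - 1316736 = -78313848/59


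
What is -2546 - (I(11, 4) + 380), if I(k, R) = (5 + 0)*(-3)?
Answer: -2911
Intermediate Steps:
I(k, R) = -15 (I(k, R) = 5*(-3) = -15)
-2546 - (I(11, 4) + 380) = -2546 - (-15 + 380) = -2546 - 1*365 = -2546 - 365 = -2911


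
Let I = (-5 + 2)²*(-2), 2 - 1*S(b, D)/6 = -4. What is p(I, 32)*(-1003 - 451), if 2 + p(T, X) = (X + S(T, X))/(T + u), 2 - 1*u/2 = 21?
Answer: 32715/7 ≈ 4673.6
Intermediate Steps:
S(b, D) = 36 (S(b, D) = 12 - 6*(-4) = 12 + 24 = 36)
u = -38 (u = 4 - 2*21 = 4 - 42 = -38)
I = -18 (I = (-3)²*(-2) = 9*(-2) = -18)
p(T, X) = -2 + (36 + X)/(-38 + T) (p(T, X) = -2 + (X + 36)/(T - 38) = -2 + (36 + X)/(-38 + T))
p(I, 32)*(-1003 - 451) = ((112 + 32 - 2*(-18))/(-38 - 18))*(-1003 - 451) = ((112 + 32 + 36)/(-56))*(-1454) = -1/56*180*(-1454) = -45/14*(-1454) = 32715/7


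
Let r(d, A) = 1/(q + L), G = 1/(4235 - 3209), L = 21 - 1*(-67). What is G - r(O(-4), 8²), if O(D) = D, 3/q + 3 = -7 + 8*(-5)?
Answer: -46903/4511322 ≈ -0.010397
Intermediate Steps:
L = 88 (L = 21 + 67 = 88)
q = -3/50 (q = 3/(-3 + (-7 + 8*(-5))) = 3/(-3 + (-7 - 40)) = 3/(-3 - 47) = 3/(-50) = 3*(-1/50) = -3/50 ≈ -0.060000)
G = 1/1026 ≈ 0.00097466
r(d, A) = 50/4397 (r(d, A) = 1/(-3/50 + 88) = 1/(4397/50) = 50/4397)
G - r(O(-4), 8²) = 1/1026 - 1*50/4397 = 1/1026 - 50/4397 = -46903/4511322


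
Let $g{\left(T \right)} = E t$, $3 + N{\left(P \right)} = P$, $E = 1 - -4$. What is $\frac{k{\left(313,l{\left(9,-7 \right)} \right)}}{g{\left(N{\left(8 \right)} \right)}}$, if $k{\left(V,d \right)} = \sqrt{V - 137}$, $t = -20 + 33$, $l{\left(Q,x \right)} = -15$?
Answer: $\frac{4 \sqrt{11}}{65} \approx 0.2041$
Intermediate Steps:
$E = 5$ ($E = 1 + 4 = 5$)
$t = 13$
$N{\left(P \right)} = -3 + P$
$g{\left(T \right)} = 65$ ($g{\left(T \right)} = 5 \cdot 13 = 65$)
$k{\left(V,d \right)} = \sqrt{-137 + V}$
$\frac{k{\left(313,l{\left(9,-7 \right)} \right)}}{g{\left(N{\left(8 \right)} \right)}} = \frac{\sqrt{-137 + 313}}{65} = \sqrt{176} \cdot \frac{1}{65} = 4 \sqrt{11} \cdot \frac{1}{65} = \frac{4 \sqrt{11}}{65}$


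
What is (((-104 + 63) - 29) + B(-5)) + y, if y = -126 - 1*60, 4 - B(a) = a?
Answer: -247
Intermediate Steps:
B(a) = 4 - a
y = -186 (y = -126 - 60 = -186)
(((-104 + 63) - 29) + B(-5)) + y = (((-104 + 63) - 29) + (4 - 1*(-5))) - 186 = ((-41 - 29) + (4 + 5)) - 186 = (-70 + 9) - 186 = -61 - 186 = -247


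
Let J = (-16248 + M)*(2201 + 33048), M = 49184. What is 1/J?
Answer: 1/1160961064 ≈ 8.6136e-10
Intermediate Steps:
J = 1160961064 (J = (-16248 + 49184)*(2201 + 33048) = 32936*35249 = 1160961064)
1/J = 1/1160961064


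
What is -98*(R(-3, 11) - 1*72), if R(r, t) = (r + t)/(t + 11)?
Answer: 77224/11 ≈ 7020.4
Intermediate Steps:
R(r, t) = (r + t)/(11 + t)
-98*(R(-3, 11) - 1*72) = -98*((-3 + 11)/(11 + 11) - 1*72) = -98*(8/22 - 72) = -98*((1/22)*8 - 72) = -98*(4/11 - 72) = -98*(-788/11) = 77224/11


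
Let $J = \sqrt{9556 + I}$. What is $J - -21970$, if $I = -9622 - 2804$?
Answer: $21970 + i \sqrt{2870} \approx 21970.0 + 53.572 i$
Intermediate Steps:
$I = -12426$
$J = i \sqrt{2870}$ ($J = \sqrt{9556 - 12426} = \sqrt{-2870} = i \sqrt{2870} \approx 53.572 i$)
$J - -21970 = i \sqrt{2870} - -21970 = i \sqrt{2870} + 21970 = 21970 + i \sqrt{2870}$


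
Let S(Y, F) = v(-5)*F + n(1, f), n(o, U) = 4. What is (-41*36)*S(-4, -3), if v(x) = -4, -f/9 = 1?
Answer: -23616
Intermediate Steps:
f = -9 (f = -9*1 = -9)
S(Y, F) = 4 - 4*F (S(Y, F) = -4*F + 4 = 4 - 4*F)
(-41*36)*S(-4, -3) = (-41*36)*(4 - 4*(-3)) = -1476*(4 + 12) = -1476*16 = -23616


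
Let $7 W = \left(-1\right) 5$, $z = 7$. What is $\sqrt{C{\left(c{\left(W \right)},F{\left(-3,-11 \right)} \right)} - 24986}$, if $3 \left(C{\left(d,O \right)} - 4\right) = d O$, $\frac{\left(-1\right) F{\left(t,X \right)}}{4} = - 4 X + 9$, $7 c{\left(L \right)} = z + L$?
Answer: $\frac{i \sqrt{11045046}}{21} \approx 158.26 i$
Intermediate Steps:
$W = - \frac{5}{7}$ ($W = \frac{\left(-1\right) 5}{7} = \frac{1}{7} \left(-5\right) = - \frac{5}{7} \approx -0.71429$)
$c{\left(L \right)} = 1 + \frac{L}{7}$ ($c{\left(L \right)} = \frac{7 + L}{7} = 1 + \frac{L}{7}$)
$F{\left(t,X \right)} = -36 + 16 X$ ($F{\left(t,X \right)} = - 4 \left(- 4 X + 9\right) = - 4 \left(9 - 4 X\right) = -36 + 16 X$)
$C{\left(d,O \right)} = 4 + \frac{O d}{3}$ ($C{\left(d,O \right)} = 4 + \frac{d O}{3} = 4 + \frac{O d}{3}$)
$\sqrt{C{\left(c{\left(W \right)},F{\left(-3,-11 \right)} \right)} - 24986} = \sqrt{\left(4 + \frac{\left(-36 + 16 \left(-11\right)\right) \left(1 + \frac{1}{7} \left(- \frac{5}{7}\right)\right)}{3}\right) - 24986} = \sqrt{\left(4 + \frac{\left(-36 - 176\right) \left(1 - \frac{5}{49}\right)}{3}\right) - 24986} = \sqrt{\left(4 + \frac{1}{3} \left(-212\right) \frac{44}{49}\right) - 24986} = \sqrt{\left(4 - \frac{9328}{147}\right) - 24986} = \sqrt{- \frac{8740}{147} - 24986} = \sqrt{- \frac{3681682}{147}} = \frac{i \sqrt{11045046}}{21}$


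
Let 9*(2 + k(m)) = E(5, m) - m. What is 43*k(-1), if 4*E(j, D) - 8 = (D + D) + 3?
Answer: -2537/36 ≈ -70.472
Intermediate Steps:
E(j, D) = 11/4 + D/2 (E(j, D) = 2 + ((D + D) + 3)/4 = 2 + (2*D + 3)/4 = 2 + (3 + 2*D)/4 = 2 + (¾ + D/2) = 11/4 + D/2)
k(m) = -61/36 - m/18 (k(m) = -2 + ((11/4 + m/2) - m)/9 = -2 + (11/4 - m/2)/9 = -2 + (11/36 - m/18) = -61/36 - m/18)
43*k(-1) = 43*(-61/36 - 1/18*(-1)) = 43*(-61/36 + 1/18) = 43*(-59/36) = -2537/36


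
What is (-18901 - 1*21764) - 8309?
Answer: -48974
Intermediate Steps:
(-18901 - 1*21764) - 8309 = (-18901 - 21764) - 8309 = -40665 - 8309 = -48974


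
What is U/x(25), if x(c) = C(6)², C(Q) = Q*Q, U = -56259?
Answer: -6251/144 ≈ -43.410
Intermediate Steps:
C(Q) = Q²
x(c) = 1296 (x(c) = (6²)² = 36² = 1296)
U/x(25) = -56259/1296 = -56259*1/1296 = -6251/144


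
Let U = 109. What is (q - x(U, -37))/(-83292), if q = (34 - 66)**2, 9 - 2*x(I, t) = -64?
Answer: -1975/166584 ≈ -0.011856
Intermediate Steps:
x(I, t) = 73/2 (x(I, t) = 9/2 - 1/2*(-64) = 9/2 + 32 = 73/2)
q = 1024 (q = (-32)**2 = 1024)
(q - x(U, -37))/(-83292) = (1024 - 1*73/2)/(-83292) = (1024 - 73/2)*(-1/83292) = (1975/2)*(-1/83292) = -1975/166584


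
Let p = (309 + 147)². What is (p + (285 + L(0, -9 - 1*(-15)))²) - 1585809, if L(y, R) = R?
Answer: -1293192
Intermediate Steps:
p = 207936 (p = 456² = 207936)
(p + (285 + L(0, -9 - 1*(-15)))²) - 1585809 = (207936 + (285 + (-9 - 1*(-15)))²) - 1585809 = (207936 + (285 + (-9 + 15))²) - 1585809 = (207936 + (285 + 6)²) - 1585809 = (207936 + 291²) - 1585809 = (207936 + 84681) - 1585809 = 292617 - 1585809 = -1293192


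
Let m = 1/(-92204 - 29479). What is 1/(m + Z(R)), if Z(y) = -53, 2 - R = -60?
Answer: -121683/6449200 ≈ -0.018868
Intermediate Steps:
R = 62 (R = 2 - 1*(-60) = 2 + 60 = 62)
m = -1/121683 (m = 1/(-121683) = -1/121683 ≈ -8.2181e-6)
1/(m + Z(R)) = 1/(-1/121683 - 53) = 1/(-6449200/121683) = -121683/6449200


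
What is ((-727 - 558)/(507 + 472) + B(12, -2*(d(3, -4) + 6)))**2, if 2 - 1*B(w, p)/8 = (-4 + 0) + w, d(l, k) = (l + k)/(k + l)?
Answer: 2330668729/958441 ≈ 2431.7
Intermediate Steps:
d(l, k) = 1 (d(l, k) = (k + l)/(k + l) = 1)
B(w, p) = 48 - 8*w (B(w, p) = 16 - 8*((-4 + 0) + w) = 16 - 8*(-4 + w) = 16 + (32 - 8*w) = 48 - 8*w)
((-727 - 558)/(507 + 472) + B(12, -2*(d(3, -4) + 6)))**2 = ((-727 - 558)/(507 + 472) + (48 - 8*12))**2 = (-1285/979 + (48 - 96))**2 = (-1285*1/979 - 48)**2 = (-1285/979 - 48)**2 = (-48277/979)**2 = 2330668729/958441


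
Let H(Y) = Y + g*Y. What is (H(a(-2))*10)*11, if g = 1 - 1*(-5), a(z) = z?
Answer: -1540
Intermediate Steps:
g = 6 (g = 1 + 5 = 6)
H(Y) = 7*Y (H(Y) = Y + 6*Y = 7*Y)
(H(a(-2))*10)*11 = ((7*(-2))*10)*11 = -14*10*11 = -140*11 = -1540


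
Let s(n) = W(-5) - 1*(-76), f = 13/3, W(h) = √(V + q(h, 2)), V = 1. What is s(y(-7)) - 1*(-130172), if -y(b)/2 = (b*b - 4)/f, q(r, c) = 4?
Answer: 130248 + √5 ≈ 1.3025e+5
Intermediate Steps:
W(h) = √5 (W(h) = √(1 + 4) = √5)
f = 13/3 (f = 13*(⅓) = 13/3 ≈ 4.3333)
y(b) = 24/13 - 6*b²/13 (y(b) = -2*(b*b - 4)/13/3 = -2*(b² - 4)*3/13 = -2*(-4 + b²)*3/13 = -2*(-12/13 + 3*b²/13) = 24/13 - 6*b²/13)
s(n) = 76 + √5 (s(n) = √5 - 1*(-76) = √5 + 76 = 76 + √5)
s(y(-7)) - 1*(-130172) = (76 + √5) - 1*(-130172) = (76 + √5) + 130172 = 130248 + √5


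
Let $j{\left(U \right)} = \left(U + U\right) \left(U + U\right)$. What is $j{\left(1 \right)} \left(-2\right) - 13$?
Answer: $-21$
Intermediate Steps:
$j{\left(U \right)} = 4 U^{2}$ ($j{\left(U \right)} = 2 U 2 U = 4 U^{2}$)
$j{\left(1 \right)} \left(-2\right) - 13 = 4 \cdot 1^{2} \left(-2\right) - 13 = 4 \cdot 1 \left(-2\right) - 13 = 4 \left(-2\right) - 13 = -8 - 13 = -21$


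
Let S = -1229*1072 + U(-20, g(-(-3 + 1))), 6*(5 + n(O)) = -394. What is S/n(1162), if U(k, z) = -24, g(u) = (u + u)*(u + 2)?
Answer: 988134/53 ≈ 18644.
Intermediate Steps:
g(u) = 2*u*(2 + u) (g(u) = (2*u)*(2 + u) = 2*u*(2 + u))
n(O) = -212/3 (n(O) = -5 + (⅙)*(-394) = -5 - 197/3 = -212/3)
S = -1317512 (S = -1229*1072 - 24 = -1317488 - 24 = -1317512)
S/n(1162) = -1317512/(-212/3) = -1317512*(-3/212) = 988134/53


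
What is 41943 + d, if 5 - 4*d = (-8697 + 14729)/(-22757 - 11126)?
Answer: 5684794123/135532 ≈ 41944.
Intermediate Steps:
d = 175447/135532 (d = 5/4 - (-8697 + 14729)/(4*(-22757 - 11126)) = 5/4 - 1508/(-33883) = 5/4 - 1508*(-1)/33883 = 5/4 - 1/4*(-6032/33883) = 5/4 + 1508/33883 = 175447/135532 ≈ 1.2945)
41943 + d = 41943 + 175447/135532 = 5684794123/135532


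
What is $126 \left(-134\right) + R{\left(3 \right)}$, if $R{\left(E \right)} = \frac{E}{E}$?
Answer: $-16883$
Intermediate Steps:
$R{\left(E \right)} = 1$
$126 \left(-134\right) + R{\left(3 \right)} = 126 \left(-134\right) + 1 = -16884 + 1 = -16883$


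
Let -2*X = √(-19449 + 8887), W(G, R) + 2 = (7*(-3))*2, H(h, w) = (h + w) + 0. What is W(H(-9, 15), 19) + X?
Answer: -44 - I*√10562/2 ≈ -44.0 - 51.386*I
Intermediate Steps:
H(h, w) = h + w
W(G, R) = -44 (W(G, R) = -2 + (7*(-3))*2 = -2 - 21*2 = -2 - 42 = -44)
X = -I*√10562/2 (X = -√(-19449 + 8887)/2 = -I*√10562/2 ≈ -51.386*I)
W(H(-9, 15), 19) + X = -44 - I*√10562/2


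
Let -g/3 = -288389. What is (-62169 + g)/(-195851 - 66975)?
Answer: -401499/131413 ≈ -3.0552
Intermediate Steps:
g = 865167 (g = -3*(-288389) = 865167)
(-62169 + g)/(-195851 - 66975) = (-62169 + 865167)/(-195851 - 66975) = 802998/(-262826) = 802998*(-1/262826) = -401499/131413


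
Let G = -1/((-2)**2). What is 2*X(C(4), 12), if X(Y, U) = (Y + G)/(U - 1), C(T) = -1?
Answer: -5/22 ≈ -0.22727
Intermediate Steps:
G = -1/4 ≈ -0.25000
X(Y, U) = (-1/4 + Y)/(-1 + U) (X(Y, U) = (Y - 1/4)/(U - 1) = (-1/4 + Y)/(-1 + U))
2*X(C(4), 12) = 2*((-1/4 - 1)/(-1 + 12)) = 2*(-5/4/11) = 2*((1/11)*(-5/4)) = 2*(-5/44) = -5/22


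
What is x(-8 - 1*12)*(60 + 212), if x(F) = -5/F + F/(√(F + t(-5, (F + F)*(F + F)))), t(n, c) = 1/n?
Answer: 68 + 5440*I*√505/101 ≈ 68.0 + 1210.4*I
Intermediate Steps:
t(n, c) = 1/n
x(F) = -5/F + F/√(-⅕ + F) (x(F) = -5/F + F/(√(F + 1/(-5))) = -5/F + F/(√(F - ⅕)) = -5/F + F/(√(-⅕ + F)) = -5/F + F/√(-⅕ + F))
x(-8 - 1*12)*(60 + 212) = (-5/(-8 - 1*12) + (-8 - 1*12)*√5/√(-1 + 5*(-8 - 1*12)))*(60 + 212) = (-5/(-8 - 12) + (-8 - 12)*√5/√(-1 + 5*(-8 - 12)))*272 = (-5/(-20) - 20*√5/√(-1 + 5*(-20)))*272 = (-5*(-1/20) - 20*√5/√(-1 - 100))*272 = (¼ - 20*√5/√(-101))*272 = (¼ - 20*√5*(-I*√101/101))*272 = (¼ + 20*I*√505/101)*272 = 68 + 5440*I*√505/101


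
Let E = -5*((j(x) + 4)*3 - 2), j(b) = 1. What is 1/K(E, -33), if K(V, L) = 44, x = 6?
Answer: 1/44 ≈ 0.022727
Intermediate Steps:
E = -65 (E = -5*((1 + 4)*3 - 2) = -5*(5*3 - 2) = -5*(15 - 2) = -5*13 = -65)
1/K(E, -33) = 1/44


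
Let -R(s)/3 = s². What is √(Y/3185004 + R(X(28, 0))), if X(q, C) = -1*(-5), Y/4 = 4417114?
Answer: I*√44034042685461/796251 ≈ 8.3338*I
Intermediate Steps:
Y = 17668456 (Y = 4*4417114 = 17668456)
X(q, C) = 5
R(s) = -3*s²
√(Y/3185004 + R(X(28, 0))) = √(17668456/3185004 - 3*5²) = √(17668456*(1/3185004) - 3*25) = √(4417114/796251 - 75) = √(-55301711/796251) = I*√44034042685461/796251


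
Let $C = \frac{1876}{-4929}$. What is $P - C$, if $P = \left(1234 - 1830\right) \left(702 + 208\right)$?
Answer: $- \frac{2673290564}{4929} \approx -5.4236 \cdot 10^{5}$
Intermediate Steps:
$C = - \frac{1876}{4929}$ ($C = 1876 \left(- \frac{1}{4929}\right) = - \frac{1876}{4929} \approx -0.3806$)
$P = -542360$ ($P = \left(-596\right) 910 = -542360$)
$P - C = -542360 - - \frac{1876}{4929} = -542360 + \frac{1876}{4929} = - \frac{2673290564}{4929}$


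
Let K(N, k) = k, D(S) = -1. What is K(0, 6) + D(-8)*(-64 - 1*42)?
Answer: 112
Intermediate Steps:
K(0, 6) + D(-8)*(-64 - 1*42) = 6 - (-64 - 1*42) = 6 - (-64 - 42) = 6 - 1*(-106) = 6 + 106 = 112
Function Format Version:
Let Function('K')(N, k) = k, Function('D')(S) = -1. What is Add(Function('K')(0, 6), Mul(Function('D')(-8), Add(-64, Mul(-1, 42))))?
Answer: 112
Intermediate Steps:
Add(Function('K')(0, 6), Mul(Function('D')(-8), Add(-64, Mul(-1, 42)))) = Add(6, Mul(-1, Add(-64, Mul(-1, 42)))) = Add(6, Mul(-1, Add(-64, -42))) = Add(6, Mul(-1, -106)) = Add(6, 106) = 112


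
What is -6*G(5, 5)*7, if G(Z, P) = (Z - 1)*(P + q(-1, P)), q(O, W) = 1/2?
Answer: -924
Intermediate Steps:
q(O, W) = ½ (q(O, W) = 1*(½) = ½)
G(Z, P) = (½ + P)*(-1 + Z) (G(Z, P) = (Z - 1)*(P + ½) = (-1 + Z)*(½ + P) = (½ + P)*(-1 + Z))
-6*G(5, 5)*7 = -6*(-½ + (½)*5 - 1*5 + 5*5)*7 = -6*(-½ + 5/2 - 5 + 25)*7 = -6*22*7 = -132*7 = -924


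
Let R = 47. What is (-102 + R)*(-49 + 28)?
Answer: 1155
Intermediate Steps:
(-102 + R)*(-49 + 28) = (-102 + 47)*(-49 + 28) = -55*(-21) = 1155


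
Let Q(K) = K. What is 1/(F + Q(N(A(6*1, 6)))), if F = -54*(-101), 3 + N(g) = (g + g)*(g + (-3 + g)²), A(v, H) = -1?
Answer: 1/5421 ≈ 0.00018447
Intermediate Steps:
N(g) = -3 + 2*g*(g + (-3 + g)²) (N(g) = -3 + (g + g)*(g + (-3 + g)²) = -3 + (2*g)*(g + (-3 + g)²) = -3 + 2*g*(g + (-3 + g)²))
F = 5454
1/(F + Q(N(A(6*1, 6)))) = 1/(5454 + (-3 + 2*(-1)² + 2*(-1)*(-3 - 1)²)) = 1/(5454 + (-3 + 2*1 + 2*(-1)*(-4)²)) = 1/(5454 + (-3 + 2 + 2*(-1)*16)) = 1/(5454 + (-3 + 2 - 32)) = 1/(5454 - 33) = 1/5421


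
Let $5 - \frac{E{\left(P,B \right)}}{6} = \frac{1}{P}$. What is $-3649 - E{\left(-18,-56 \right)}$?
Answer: $- \frac{11038}{3} \approx -3679.3$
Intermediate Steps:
$E{\left(P,B \right)} = 30 - \frac{6}{P}$
$-3649 - E{\left(-18,-56 \right)} = -3649 - \left(30 - \frac{6}{-18}\right) = -3649 - \left(30 - - \frac{1}{3}\right) = -3649 - \left(30 + \frac{1}{3}\right) = -3649 - \frac{91}{3} = - \frac{11038}{3}$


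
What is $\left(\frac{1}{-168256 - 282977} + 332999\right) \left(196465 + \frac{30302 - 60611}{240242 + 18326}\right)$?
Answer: $\frac{3816572324184579737113}{58337207172} \approx 6.5423 \cdot 10^{10}$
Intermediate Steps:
$\left(\frac{1}{-168256 - 282977} + 332999\right) \left(196465 + \frac{30302 - 60611}{240242 + 18326}\right) = \left(\frac{1}{-451233} + 332999\right) \left(196465 - \frac{30309}{258568}\right) = \left(- \frac{1}{451233} + 332999\right) \left(196465 - \frac{30309}{258568}\right) = \frac{150260137766 \left(196465 - \frac{30309}{258568}\right)}{451233} = \frac{150260137766}{451233} \cdot \frac{50799531811}{258568} = \frac{3816572324184579737113}{58337207172}$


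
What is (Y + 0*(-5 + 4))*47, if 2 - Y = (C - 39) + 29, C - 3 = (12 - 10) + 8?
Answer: -47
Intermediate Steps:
C = 13 (C = 3 + ((12 - 10) + 8) = 3 + (2 + 8) = 3 + 10 = 13)
Y = -1 (Y = 2 - ((13 - 39) + 29) = 2 - (-26 + 29) = 2 - 1*3 = 2 - 3 = -1)
(Y + 0*(-5 + 4))*47 = (-1 + 0*(-5 + 4))*47 = (-1 + 0*(-1))*47 = (-1 + 0)*47 = -1*47 = -47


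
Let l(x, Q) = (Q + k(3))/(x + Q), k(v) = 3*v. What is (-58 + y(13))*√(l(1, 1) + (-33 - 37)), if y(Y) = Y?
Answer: -45*I*√65 ≈ -362.8*I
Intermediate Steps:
l(x, Q) = (9 + Q)/(Q + x) (l(x, Q) = (Q + 3*3)/(x + Q) = (Q + 9)/(Q + x) = (9 + Q)/(Q + x))
(-58 + y(13))*√(l(1, 1) + (-33 - 37)) = (-58 + 13)*√((9 + 1)/(1 + 1) + (-33 - 37)) = -45*√(10/2 - 70) = -45*√((½)*10 - 70) = -45*√(5 - 70) = -45*I*√65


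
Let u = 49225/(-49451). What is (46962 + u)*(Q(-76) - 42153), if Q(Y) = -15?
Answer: -97925423885016/49451 ≈ -1.9803e+9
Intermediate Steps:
u = -49225/49451 (u = 49225*(-1/49451) = -49225/49451 ≈ -0.99543)
(46962 + u)*(Q(-76) - 42153) = (46962 - 49225/49451)*(-15 - 42153) = (2322268637/49451)*(-42168) = -97925423885016/49451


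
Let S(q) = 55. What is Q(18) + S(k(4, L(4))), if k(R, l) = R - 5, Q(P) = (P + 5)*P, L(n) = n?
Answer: 469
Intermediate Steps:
Q(P) = P*(5 + P) (Q(P) = (5 + P)*P = P*(5 + P))
k(R, l) = -5 + R
Q(18) + S(k(4, L(4))) = 18*(5 + 18) + 55 = 18*23 + 55 = 414 + 55 = 469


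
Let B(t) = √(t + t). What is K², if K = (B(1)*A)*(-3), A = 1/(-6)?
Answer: ½ ≈ 0.50000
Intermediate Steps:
A = -⅙ ≈ -0.16667
B(t) = √2*√t (B(t) = √(2*t) = √2*√t)
K = √2/2 (K = ((√2*√1)*(-⅙))*(-3) = ((√2*1)*(-⅙))*(-3) = (√2*(-⅙))*(-3) = -√2/6*(-3) = √2/2 ≈ 0.70711)
K² = (√2/2)² = ½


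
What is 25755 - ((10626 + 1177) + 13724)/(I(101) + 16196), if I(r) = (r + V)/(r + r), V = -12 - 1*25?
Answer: 14042723971/545276 ≈ 25753.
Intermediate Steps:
V = -37 (V = -12 - 25 = -37)
I(r) = (-37 + r)/(2*r) (I(r) = (r - 37)/(r + r) = (-37 + r)/((2*r)) = (-37 + r)*(1/(2*r)) = (-37 + r)/(2*r))
25755 - ((10626 + 1177) + 13724)/(I(101) + 16196) = 25755 - ((10626 + 1177) + 13724)/((½)*(-37 + 101)/101 + 16196) = 25755 - (11803 + 13724)/((½)*(1/101)*64 + 16196) = 25755 - 25527/(32/101 + 16196) = 25755 - 25527/1635828/101 = 25755 - 25527*101/1635828 = 25755 - 1*859409/545276 = 25755 - 859409/545276 = 14042723971/545276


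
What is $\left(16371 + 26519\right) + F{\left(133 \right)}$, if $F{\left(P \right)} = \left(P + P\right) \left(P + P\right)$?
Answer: $113646$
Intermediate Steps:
$F{\left(P \right)} = 4 P^{2}$ ($F{\left(P \right)} = 2 P 2 P = 4 P^{2}$)
$\left(16371 + 26519\right) + F{\left(133 \right)} = \left(16371 + 26519\right) + 4 \cdot 133^{2} = 42890 + 4 \cdot 17689 = 42890 + 70756 = 113646$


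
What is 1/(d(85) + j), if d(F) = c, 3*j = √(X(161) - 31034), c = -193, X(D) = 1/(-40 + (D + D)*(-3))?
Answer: -582474/122824217 - 113*I*√2459670/122824217 ≈ -0.0047423 - 0.0014429*I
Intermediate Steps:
X(D) = 1/(-40 - 6*D) (X(D) = 1/(-40 + (2*D)*(-3)) = 1/(-40 - 6*D))
j = 113*I*√2459670/3018 (j = √(-1/(40 + 6*161) - 31034)/3 = √(-1/(40 + 966) - 31034)/3 = √(-1/1006 - 31034)/3 = √(-31220205/1006)/3 = (113*I*√2459670/1006)/3 = 113*I*√2459670/3018 ≈ 58.722*I)
d(F) = -193
1/(d(85) + j) = 1/(-193 + 113*I*√2459670/3018)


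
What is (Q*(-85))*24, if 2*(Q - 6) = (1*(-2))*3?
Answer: -6120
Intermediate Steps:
Q = 3 (Q = 6 + ((1*(-2))*3)/2 = 6 + (-2*3)/2 = 6 + (½)*(-6) = 6 - 3 = 3)
(Q*(-85))*24 = (3*(-85))*24 = -255*24 = -6120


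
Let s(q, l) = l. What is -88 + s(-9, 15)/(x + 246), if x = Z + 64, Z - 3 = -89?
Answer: -19697/224 ≈ -87.933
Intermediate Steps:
Z = -86 (Z = 3 - 89 = -86)
x = -22 (x = -86 + 64 = -22)
-88 + s(-9, 15)/(x + 246) = -88 + 15/(-22 + 246) = -88 + 15/224 = -19697/224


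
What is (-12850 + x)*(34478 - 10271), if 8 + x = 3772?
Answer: -219944802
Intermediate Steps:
x = 3764 (x = -8 + 3772 = 3764)
(-12850 + x)*(34478 - 10271) = (-12850 + 3764)*(34478 - 10271) = -9086*24207 = -219944802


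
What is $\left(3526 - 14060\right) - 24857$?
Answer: $-35391$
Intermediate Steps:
$\left(3526 - 14060\right) - 24857 = -10534 - 24857 = -35391$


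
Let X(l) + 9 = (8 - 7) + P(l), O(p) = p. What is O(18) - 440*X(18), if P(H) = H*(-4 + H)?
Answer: -107342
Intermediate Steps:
X(l) = -8 + l*(-4 + l) (X(l) = -9 + ((8 - 7) + l*(-4 + l)) = -9 + (1 + l*(-4 + l)) = -8 + l*(-4 + l))
O(18) - 440*X(18) = 18 - 440*(-8 + 18*(-4 + 18)) = 18 - 440*(-8 + 18*14) = 18 - 440*(-8 + 252) = 18 - 440*244 = 18 - 107360 = -107342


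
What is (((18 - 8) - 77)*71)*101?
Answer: -480457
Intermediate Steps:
(((18 - 8) - 77)*71)*101 = ((10 - 77)*71)*101 = -67*71*101 = -4757*101 = -480457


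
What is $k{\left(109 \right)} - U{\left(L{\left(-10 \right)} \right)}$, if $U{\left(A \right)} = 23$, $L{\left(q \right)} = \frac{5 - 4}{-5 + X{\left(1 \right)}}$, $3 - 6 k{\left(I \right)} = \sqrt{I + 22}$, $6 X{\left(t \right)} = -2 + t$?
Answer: $- \frac{45}{2} - \frac{\sqrt{131}}{6} \approx -24.408$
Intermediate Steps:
$X{\left(t \right)} = - \frac{1}{3} + \frac{t}{6}$ ($X{\left(t \right)} = \frac{-2 + t}{6} = - \frac{1}{3} + \frac{t}{6}$)
$k{\left(I \right)} = \frac{1}{2} - \frac{\sqrt{22 + I}}{6}$ ($k{\left(I \right)} = \frac{1}{2} - \frac{\sqrt{I + 22}}{6} = \frac{1}{2} - \frac{\sqrt{22 + I}}{6}$)
$L{\left(q \right)} = - \frac{6}{31}$ ($L{\left(q \right)} = \frac{5 - 4}{-5 + \left(- \frac{1}{3} + \frac{1}{6} \cdot 1\right)} = 1 \frac{1}{-5 + \left(- \frac{1}{3} + \frac{1}{6}\right)} = 1 \frac{1}{-5 - \frac{1}{6}} = 1 \frac{1}{- \frac{31}{6}} = 1 \left(- \frac{6}{31}\right) = - \frac{6}{31}$)
$k{\left(109 \right)} - U{\left(L{\left(-10 \right)} \right)} = \left(\frac{1}{2} - \frac{\sqrt{22 + 109}}{6}\right) - 23 = \left(\frac{1}{2} - \frac{\sqrt{131}}{6}\right) - 23 = - \frac{45}{2} - \frac{\sqrt{131}}{6}$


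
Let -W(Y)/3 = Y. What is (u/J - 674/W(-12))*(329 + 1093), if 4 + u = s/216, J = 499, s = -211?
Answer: -159503449/5988 ≈ -26637.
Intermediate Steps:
W(Y) = -3*Y
u = -1075/216 (u = -4 - 211/216 = -1075/216 ≈ -4.9769)
(u/J - 674/W(-12))*(329 + 1093) = (-1075/216/499 - 674/((-3*(-12))))*(329 + 1093) = (-1075/216*1/499 - 674/36)*1422 = (-1075/107784 - 674*1/36)*1422 = (-1075/107784 - 337/18)*1422 = -2019031/107784*1422 = -159503449/5988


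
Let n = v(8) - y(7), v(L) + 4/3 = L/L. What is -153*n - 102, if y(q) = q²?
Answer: 7446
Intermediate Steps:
v(L) = -⅓ (v(L) = -4/3 + L/L = -4/3 + 1 = -⅓)
n = -148/3 (n = -⅓ - 1*7² = -⅓ - 1*49 = -⅓ - 49 = -148/3 ≈ -49.333)
-153*n - 102 = -153*(-148/3) - 102 = 7548 - 102 = 7446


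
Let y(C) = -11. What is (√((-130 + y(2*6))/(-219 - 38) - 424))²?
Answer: -108827/257 ≈ -423.45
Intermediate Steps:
(√((-130 + y(2*6))/(-219 - 38) - 424))² = (√((-130 - 11)/(-219 - 38) - 424))² = (√(-141/(-257) - 424))² = (√(-141*(-1/257) - 424))² = (√(141/257 - 424))² = (√(-108827/257))² = (I*√27968539/257)² = -108827/257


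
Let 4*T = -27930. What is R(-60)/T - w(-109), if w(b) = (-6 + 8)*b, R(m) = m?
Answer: 202966/931 ≈ 218.01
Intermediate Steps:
T = -13965/2 (T = (¼)*(-27930) = -13965/2 ≈ -6982.5)
w(b) = 2*b
R(-60)/T - w(-109) = -60/(-13965/2) - 2*(-109) = -60*(-2/13965) - 1*(-218) = 8/931 + 218 = 202966/931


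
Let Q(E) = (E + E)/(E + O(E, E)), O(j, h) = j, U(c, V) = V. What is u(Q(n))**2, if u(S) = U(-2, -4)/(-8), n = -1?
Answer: 1/4 ≈ 0.25000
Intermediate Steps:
Q(E) = 1 (Q(E) = (E + E)/(E + E) = (2*E)/((2*E)) = (2*E)*(1/(2*E)) = 1)
u(S) = 1/2 (u(S) = -4/(-8) = -4*(-1/8) = 1/2)
u(Q(n))**2 = (1/2)**2 = 1/4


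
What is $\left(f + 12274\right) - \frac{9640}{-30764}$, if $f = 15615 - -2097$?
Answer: $\frac{230624736}{7691} \approx 29986.0$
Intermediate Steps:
$f = 17712$ ($f = 15615 + 2097 = 17712$)
$\left(f + 12274\right) - \frac{9640}{-30764} = \left(17712 + 12274\right) - \frac{9640}{-30764} = 29986 - - \frac{2410}{7691} = 29986 + \frac{2410}{7691} = \frac{230624736}{7691}$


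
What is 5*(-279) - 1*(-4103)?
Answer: 2708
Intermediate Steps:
5*(-279) - 1*(-4103) = -1395 + 4103 = 2708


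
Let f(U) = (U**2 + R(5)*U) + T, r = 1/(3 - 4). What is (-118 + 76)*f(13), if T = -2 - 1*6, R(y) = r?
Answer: -6216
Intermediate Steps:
r = -1 (r = 1/(-1) = -1)
R(y) = -1
T = -8 (T = -2 - 6 = -8)
f(U) = -8 + U**2 - U (f(U) = (U**2 - U) - 8 = -8 + U**2 - U)
(-118 + 76)*f(13) = (-118 + 76)*(-8 + 13**2 - 1*13) = -42*(-8 + 169 - 13) = -42*148 = -6216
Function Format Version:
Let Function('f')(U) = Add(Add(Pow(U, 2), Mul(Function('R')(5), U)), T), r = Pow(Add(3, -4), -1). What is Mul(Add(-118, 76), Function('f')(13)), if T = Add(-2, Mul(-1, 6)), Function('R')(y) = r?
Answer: -6216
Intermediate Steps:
r = -1 (r = Pow(-1, -1) = -1)
Function('R')(y) = -1
T = -8 (T = Add(-2, -6) = -8)
Function('f')(U) = Add(-8, Pow(U, 2), Mul(-1, U)) (Function('f')(U) = Add(Add(Pow(U, 2), Mul(-1, U)), -8) = Add(-8, Pow(U, 2), Mul(-1, U)))
Mul(Add(-118, 76), Function('f')(13)) = Mul(Add(-118, 76), Add(-8, Pow(13, 2), Mul(-1, 13))) = Mul(-42, Add(-8, 169, -13)) = Mul(-42, 148) = -6216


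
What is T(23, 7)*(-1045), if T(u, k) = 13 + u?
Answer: -37620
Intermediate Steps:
T(23, 7)*(-1045) = (13 + 23)*(-1045) = 36*(-1045) = -37620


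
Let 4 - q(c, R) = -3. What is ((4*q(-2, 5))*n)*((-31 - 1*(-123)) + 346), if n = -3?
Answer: -36792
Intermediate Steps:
q(c, R) = 7 (q(c, R) = 4 - 1*(-3) = 4 + 3 = 7)
((4*q(-2, 5))*n)*((-31 - 1*(-123)) + 346) = ((4*7)*(-3))*((-31 - 1*(-123)) + 346) = (28*(-3))*((-31 + 123) + 346) = -84*(92 + 346) = -84*438 = -36792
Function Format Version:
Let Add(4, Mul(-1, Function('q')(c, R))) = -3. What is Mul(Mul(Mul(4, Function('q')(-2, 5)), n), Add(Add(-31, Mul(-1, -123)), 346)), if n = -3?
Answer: -36792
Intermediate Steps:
Function('q')(c, R) = 7 (Function('q')(c, R) = Add(4, Mul(-1, -3)) = Add(4, 3) = 7)
Mul(Mul(Mul(4, Function('q')(-2, 5)), n), Add(Add(-31, Mul(-1, -123)), 346)) = Mul(Mul(Mul(4, 7), -3), Add(Add(-31, Mul(-1, -123)), 346)) = Mul(Mul(28, -3), Add(Add(-31, 123), 346)) = Mul(-84, Add(92, 346)) = Mul(-84, 438) = -36792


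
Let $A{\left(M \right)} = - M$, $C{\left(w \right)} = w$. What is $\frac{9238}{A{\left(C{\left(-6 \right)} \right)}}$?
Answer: $\frac{4619}{3} \approx 1539.7$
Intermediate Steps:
$\frac{9238}{A{\left(C{\left(-6 \right)} \right)}} = \frac{9238}{\left(-1\right) \left(-6\right)} = \frac{9238}{6} = 9238 \cdot \frac{1}{6} = \frac{4619}{3}$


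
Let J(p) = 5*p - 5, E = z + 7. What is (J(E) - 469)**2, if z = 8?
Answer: 159201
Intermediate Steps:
E = 15 (E = 8 + 7 = 15)
J(p) = -5 + 5*p
(J(E) - 469)**2 = ((-5 + 5*15) - 469)**2 = ((-5 + 75) - 469)**2 = (70 - 469)**2 = (-399)**2 = 159201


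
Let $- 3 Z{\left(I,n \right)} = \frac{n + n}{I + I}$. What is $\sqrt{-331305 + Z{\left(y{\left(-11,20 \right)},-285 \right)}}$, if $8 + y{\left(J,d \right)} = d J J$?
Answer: $\frac{i \sqrt{53540206855}}{402} \approx 575.59 i$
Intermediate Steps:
$y{\left(J,d \right)} = -8 + d J^{2}$ ($y{\left(J,d \right)} = -8 + d J J = -8 + J d J = -8 + d J^{2}$)
$Z{\left(I,n \right)} = - \frac{n}{3 I}$ ($Z{\left(I,n \right)} = - \frac{\left(n + n\right) \frac{1}{I + I}}{3} = - \frac{2 n \frac{1}{2 I}}{3} = - \frac{n \frac{1}{I}}{3} = - \frac{n}{3 I}$)
$\sqrt{-331305 + Z{\left(y{\left(-11,20 \right)},-285 \right)}} = \sqrt{-331305 - - \frac{95}{-8 + 20 \left(-11\right)^{2}}} = \sqrt{-331305 - - \frac{95}{-8 + 20 \cdot 121}} = \sqrt{-331305 - - \frac{95}{-8 + 2420}} = \sqrt{-331305 - - \frac{95}{2412}} = \sqrt{-331305 - \left(-95\right) \frac{1}{2412}} = \sqrt{-331305 + \frac{95}{2412}} = \sqrt{- \frac{799107565}{2412}} = \frac{i \sqrt{53540206855}}{402}$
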